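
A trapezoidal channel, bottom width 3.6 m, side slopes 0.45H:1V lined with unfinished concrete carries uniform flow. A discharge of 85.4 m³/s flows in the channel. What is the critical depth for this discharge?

At critical depth, Q² T / (g A³) = 1, i.e. A³/T = Q²/g = 85.4²/9.81 = 743.4.
Try y = 3.79 m: A³/T = 1160 — too large.
Try y = 2.38 m: A³/T = 239.3 — too small.
Try y = 3.33 m: A³/T = 741.8 — close enough.

y_c = 3.33 m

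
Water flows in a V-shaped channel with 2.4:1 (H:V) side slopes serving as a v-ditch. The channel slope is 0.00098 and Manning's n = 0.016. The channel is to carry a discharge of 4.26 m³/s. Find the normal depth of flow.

Manning's equation rearranged: A R^(2/3) = nQ / (1·√S) = 0.016 × 4.26 / (√0.00098) = 2.177.
Try y = 1.37 m: A R^(2/3) = 3.318 — too large.
Try y = 0.978 m: A R^(2/3) = 1.351 — too small.
Try y = 1.17 m: A R^(2/3) = 2.179 — close enough.

y_n = 1.17 m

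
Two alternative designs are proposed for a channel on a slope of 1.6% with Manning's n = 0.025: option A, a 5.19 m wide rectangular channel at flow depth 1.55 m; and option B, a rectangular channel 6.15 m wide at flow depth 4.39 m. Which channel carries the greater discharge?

channel B

Channel A: Flow area A = b·y = 5.19 × 1.55 = 8.045 m². Wetted perimeter P = b + 2y = 5.19 + 2×1.55 = 8.29 m. Hydraulic radius R = A/P = 8.045/8.29 = 0.9704 m. Q_A = (1/0.025)·8.045·0.9704^(2/3)·√0.016 = 39.89 m³/s.
Channel B: Flow area A = b·y = 6.15 × 4.39 = 27 m². Wetted perimeter P = b + 2y = 6.15 + 2×4.39 = 14.93 m. Hydraulic radius R = A/P = 27/14.93 = 1.808 m. Q_B = (1/0.025)·27·1.808^(2/3)·√0.016 = 202.8 m³/s.
Q_A = 39.89 m³/s vs Q_B = 202.8 m³/s, so channel B carries more.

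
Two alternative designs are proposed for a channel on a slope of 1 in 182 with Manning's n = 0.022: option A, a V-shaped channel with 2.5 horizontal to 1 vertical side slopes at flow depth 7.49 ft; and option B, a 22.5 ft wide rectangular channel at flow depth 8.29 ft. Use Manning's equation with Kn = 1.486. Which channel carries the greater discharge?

Channel A: For a triangular section with side slope z = 2.5: A = zy² = 2.5×7.49² = 140.3 ft²; P = 2y√(1+z²) = 2×7.49×2.693 = 40.33 ft. Hydraulic radius R = A/P = 140.3/40.33 = 3.477 ft. Q_A = (1.486/0.022)·140.3·3.477^(2/3)·√0.005495 = 1612 ft³/s.
Channel B: Flow area A = b·y = 22.5 × 8.29 = 186.5 ft². Wetted perimeter P = b + 2y = 22.5 + 2×8.29 = 39.08 ft. Hydraulic radius R = A/P = 186.5/39.08 = 4.773 ft. Q_B = (1.486/0.022)·186.5·4.773^(2/3)·√0.005495 = 2647 ft³/s.
Q_A = 1612 ft³/s vs Q_B = 2647 ft³/s, so channel B carries more.

channel B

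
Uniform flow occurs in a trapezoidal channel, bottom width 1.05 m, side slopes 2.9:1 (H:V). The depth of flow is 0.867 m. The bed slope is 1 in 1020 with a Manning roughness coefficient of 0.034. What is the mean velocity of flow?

V = 0.569 m/s

With bottom width b = 1.05 m and side slope z = 2.9: A = (b + zy)y = (1.05 + 2.9×0.867)×0.867 = 3.09 m²; P = b + 2y√(1+z²) = 1.05 + 2×0.867×3.068 = 6.369 m.
Hydraulic radius R = A/P = 3.09/6.369 = 0.4852 m.
From Manning's equation, V = (1/n) R^(2/3) S^(1/2) = (1/0.034) × 0.4852^(2/3) × 0.0009804^(1/2) = 0.569 m/s.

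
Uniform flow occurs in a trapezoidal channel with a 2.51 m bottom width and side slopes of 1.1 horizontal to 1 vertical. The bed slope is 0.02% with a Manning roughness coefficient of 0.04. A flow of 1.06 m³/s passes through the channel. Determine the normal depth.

Manning's equation rearranged: A R^(2/3) = nQ / (1·√S) = 0.04 × 1.06 / (√0.0002) = 2.998.
Trying y = 1.18 m: A R^(2/3) = 3.698 — high.
Trying y = 0.736 m: A R^(2/3) = 1.58 — low.
Trying y = 1.05 m: A R^(2/3) = 2.985 — matches.

y_n = 1.05 m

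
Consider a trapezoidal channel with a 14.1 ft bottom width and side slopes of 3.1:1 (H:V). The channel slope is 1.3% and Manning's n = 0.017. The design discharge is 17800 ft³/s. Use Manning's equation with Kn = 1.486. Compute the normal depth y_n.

y_n = 11 ft

Manning's equation rearranged: A R^(2/3) = nQ / (1.486·√S) = 0.017 × 17800 / (1.486 × √0.013) = 1786.
At y = 9.83 ft: A R^(2/3) = 1383 — too small.
At y = 12.6 ft: A R^(2/3) = 2443 — too large.
At y = 11 ft: A R^(2/3) = 1786 — matches.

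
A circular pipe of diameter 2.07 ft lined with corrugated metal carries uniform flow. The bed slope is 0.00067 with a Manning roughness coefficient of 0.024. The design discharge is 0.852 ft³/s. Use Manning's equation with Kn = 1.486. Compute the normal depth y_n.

y_n = 0.698 ft

Manning's equation rearranged: A R^(2/3) = nQ / (1.486·√S) = 0.024 × 0.852 / (1.486 × √0.00067) = 0.5316.
At y = 0.548 ft: A R^(2/3) = 0.3327 — low.
At y = 0.827 ft: A R^(2/3) = 0.7294 — high.
At y = 0.698 ft: A R^(2/3) = 0.5315 — matches.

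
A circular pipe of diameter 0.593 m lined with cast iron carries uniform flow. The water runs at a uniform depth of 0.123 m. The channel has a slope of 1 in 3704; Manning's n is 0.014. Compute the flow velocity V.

For a circular section of diameter D = 0.593 m at depth y = 0.123 m, the central angle is θ = 2 arccos(1 − 2y/D) = 1.891 rad. Then A = (D²/8)(θ − sin θ) = 0.04142 m² and P = Dθ/2 = 0.5608 m.
Hydraulic radius R = A/P = 0.04142/0.5608 = 0.07387 m.
From Manning's equation, V = (1/n) R^(2/3) S^(1/2) = (1/0.014) × 0.07387^(2/3) × 0.00027^(1/2) = 0.207 m/s.

V = 0.207 m/s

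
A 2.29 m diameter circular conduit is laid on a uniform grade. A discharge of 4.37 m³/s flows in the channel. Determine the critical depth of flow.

y_c = 0.96 m

At critical depth, Q² T / (g A³) = 1, i.e. A³/T = Q²/g = 4.37²/9.81 = 1.947.
At y = 0.779 m: A³/T = 0.8696 — short.
At y = 0.96 m: A³/T = 1.943 — close enough.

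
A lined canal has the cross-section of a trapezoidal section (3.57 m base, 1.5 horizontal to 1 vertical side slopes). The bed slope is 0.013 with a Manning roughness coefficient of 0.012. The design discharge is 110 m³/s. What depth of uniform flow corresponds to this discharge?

Manning's equation rearranged: A R^(2/3) = nQ / (1·√S) = 0.012 × 110 / (√0.013) = 11.58.
At y = 1.93 m: A R^(2/3) = 13.97 — over.
At y = 1.54 m: A R^(2/3) = 9.011 — short.
At y = 1.75 m: A R^(2/3) = 11.53 — matches.

y_n = 1.75 m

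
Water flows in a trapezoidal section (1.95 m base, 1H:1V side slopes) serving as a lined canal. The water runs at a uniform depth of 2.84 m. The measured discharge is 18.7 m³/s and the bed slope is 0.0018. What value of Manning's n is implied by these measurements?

n = 0.0379

With bottom width b = 1.95 m and side slope z = 1: A = (b + zy)y = (1.95 + 1×2.84)×2.84 = 13.6 m²; P = b + 2y√(1+z²) = 1.95 + 2×2.84×1.414 = 9.983 m.
Hydraulic radius R = A/P = 13.6/9.983 = 1.363 m.
Rearranging Manning's equation: n = (1/Q) A R^(2/3) S^(1/2) = (1/18.7) × 13.6 × 1.363^(2/3) × √0.0018 = 0.0379.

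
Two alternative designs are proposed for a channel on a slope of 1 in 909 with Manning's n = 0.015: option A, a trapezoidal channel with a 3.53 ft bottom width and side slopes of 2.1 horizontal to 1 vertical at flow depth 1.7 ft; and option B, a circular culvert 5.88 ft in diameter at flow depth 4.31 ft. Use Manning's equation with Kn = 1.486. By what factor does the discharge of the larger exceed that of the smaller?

2.49

Channel A: With bottom width b = 3.53 ft and side slope z = 2.1: A = (b + zy)y = (3.53 + 2.1×1.7)×1.7 = 12.07 ft²; P = b + 2y√(1+z²) = 3.53 + 2×1.7×2.326 = 11.44 ft. Hydraulic radius R = A/P = 12.07/11.44 = 1.055 ft. Q_A = (1.486/0.015)·12.07·1.055^(2/3)·√0.0011 = 41.11 ft³/s.
Channel B: For a circular section of diameter D = 5.88 ft at depth y = 4.31 ft, the central angle is θ = 2 arccos(1 − 2y/D) = 4.111 rad. Then A = (D²/8)(θ − sin θ) = 21.33 ft² and P = Dθ/2 = 12.09 ft. Hydraulic radius R = A/P = 21.33/12.09 = 1.765 ft. Q_B = (1.486/0.015)·21.33·1.765^(2/3)·√0.0011 = 102.4 ft³/s.
The larger discharge is 102.4 ft³/s and the smaller is 41.11 ft³/s; the ratio is 2.49.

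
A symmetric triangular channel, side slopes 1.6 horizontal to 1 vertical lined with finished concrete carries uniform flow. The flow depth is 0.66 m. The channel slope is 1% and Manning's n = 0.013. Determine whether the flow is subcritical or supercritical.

supercritical

For a triangular section with side slope z = 1.6: A = zy² = 1.6×0.66² = 0.697 m²; P = 2y√(1+z²) = 2×0.66×1.887 = 2.491 m.
Hydraulic radius R = A/P = 0.697/2.491 = 0.2798 m.
V = (1/n) R^(2/3) √S = (1/0.013) × 0.2798^(2/3) × √0.01 = 3.291 m/s. Hydraulic depth D_h = A/T = 0.697/2.112 = 0.33 m.
Froude number Fr = V/√(g·D_h) = 3.291/√(9.81×0.33) = 1.83, which is greater than 1, so the flow is supercritical.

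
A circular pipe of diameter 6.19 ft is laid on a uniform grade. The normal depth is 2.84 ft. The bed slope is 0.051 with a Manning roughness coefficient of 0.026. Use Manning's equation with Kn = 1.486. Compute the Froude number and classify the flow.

supercritical

For a circular section of diameter D = 6.19 ft at depth y = 2.84 ft, the central angle is θ = 2 arccos(1 − 2y/D) = 2.977 rad. Then A = (D²/8)(θ − sin θ) = 13.47 ft² and P = Dθ/2 = 9.213 ft.
Hydraulic radius R = A/P = 13.47/9.213 = 1.462 ft.
V = (1.486/n) R^(2/3) √S = (1.486/0.026) × 1.462^(2/3) × √0.051 = 16.63 ft/s. Hydraulic depth D_h = A/T = 13.47/6.169 = 2.184 ft.
Froude number Fr = V/√(g·D_h) = 16.63/√(32.2×2.184) = 1.98, which is greater than 1, so the flow is supercritical.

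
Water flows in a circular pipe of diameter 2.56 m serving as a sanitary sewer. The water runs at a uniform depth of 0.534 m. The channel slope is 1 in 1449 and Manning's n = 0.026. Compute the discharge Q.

Q = 0.368 m³/s

For a circular section of diameter D = 2.56 m at depth y = 0.534 m, the central angle is θ = 2 arccos(1 − 2y/D) = 1.897 rad. Then A = (D²/8)(θ − sin θ) = 0.7783 m² and P = Dθ/2 = 2.428 m.
Hydraulic radius R = A/P = 0.7783/2.428 = 0.3205 m.
Manning's equation: Q = (1/n) A R^(2/3) S^(1/2) = (1/0.026) × 0.7783 × 0.3205^(2/3) × 0.0006901^(1/2) = 0.368 m³/s.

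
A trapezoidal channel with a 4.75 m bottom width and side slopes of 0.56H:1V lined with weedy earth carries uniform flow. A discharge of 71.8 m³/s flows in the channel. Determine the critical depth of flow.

y_c = 2.57 m

At critical depth, Q² T / (g A³) = 1, i.e. A³/T = Q²/g = 71.8²/9.81 = 525.5.
At y = 3.14 m: A³/T = 1032 — high.
At y = 2.15 m: A³/T = 293.1 — low.
At y = 2.57 m: A³/T = 527.6 — ≈ 525.5.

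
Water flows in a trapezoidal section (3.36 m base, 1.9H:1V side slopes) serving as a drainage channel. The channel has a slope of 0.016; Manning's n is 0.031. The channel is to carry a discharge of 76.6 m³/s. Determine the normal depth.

Manning's equation rearranged: A R^(2/3) = nQ / (1·√S) = 0.031 × 76.6 / (√0.016) = 18.77.
Try y = 1.55 m: A R^(2/3) = 9.614 — too small.
Try y = 2.47 m: A R^(2/3) = 25.18 — too large.
Try y = 2.15 m: A R^(2/3) = 18.78 — ≈ 18.77.

y_n = 2.15 m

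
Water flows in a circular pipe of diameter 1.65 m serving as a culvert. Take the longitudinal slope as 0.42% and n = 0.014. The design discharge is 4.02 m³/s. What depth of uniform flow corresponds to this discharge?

Manning's equation rearranged: A R^(2/3) = nQ / (1·√S) = 0.014 × 4.02 / (√0.0042) = 0.8684.
At y = 0.82 m: A R^(2/3) = 0.5863 — short.
At y = 1.05 m: A R^(2/3) = 0.8692 — matches.

y_n = 1.05 m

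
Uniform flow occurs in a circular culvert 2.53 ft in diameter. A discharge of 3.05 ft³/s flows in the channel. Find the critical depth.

y_c = 0.57 ft

At critical depth, Q² T / (g A³) = 1, i.e. A³/T = Q²/g = 3.05²/32.2 = 0.2889.
Trying y = 0.715 ft: A³/T = 0.6981 — over.
Trying y = 0.406 ft: A³/T = 0.07633 — short.
Trying y = 0.57 ft: A³/T = 0.2887 — matches.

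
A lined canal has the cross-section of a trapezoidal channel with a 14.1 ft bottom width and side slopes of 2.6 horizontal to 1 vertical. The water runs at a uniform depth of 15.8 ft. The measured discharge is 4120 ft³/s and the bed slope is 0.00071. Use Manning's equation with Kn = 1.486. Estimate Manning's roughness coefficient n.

n = 0.035

With bottom width b = 14.1 ft and side slope z = 2.6: A = (b + zy)y = (14.1 + 2.6×15.8)×15.8 = 871.8 ft²; P = b + 2y√(1+z²) = 14.1 + 2×15.8×2.786 = 102.1 ft.
Hydraulic radius R = A/P = 871.8/102.1 = 8.537 ft.
Rearranging Manning's equation: n = (1.486/Q) A R^(2/3) S^(1/2) = (1.486/4120) × 871.8 × 8.537^(2/3) × √0.00071 = 0.035.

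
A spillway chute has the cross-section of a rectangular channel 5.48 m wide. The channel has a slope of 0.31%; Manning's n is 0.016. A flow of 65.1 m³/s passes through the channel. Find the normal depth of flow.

Manning's equation rearranged: A R^(2/3) = nQ / (1·√S) = 0.016 × 65.1 / (√0.0031) = 18.71.
Try y = 3.34 m: A R^(2/3) = 24.04 — over.
Try y = 2.43 m: A R^(2/3) = 15.76 — short.
Try y = 2.76 m: A R^(2/3) = 18.7 — close enough.

y_n = 2.76 m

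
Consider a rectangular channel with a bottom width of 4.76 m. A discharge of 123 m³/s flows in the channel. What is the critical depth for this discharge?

y_c = 4.08 m

For a rectangular channel, critical depth y_c = (q²/g)^(1/3) where q = Q/b = 123/4.76 = 25.84 m²/s.
So y_c = (25.84²/9.81)^(1/3) = 4.08 m.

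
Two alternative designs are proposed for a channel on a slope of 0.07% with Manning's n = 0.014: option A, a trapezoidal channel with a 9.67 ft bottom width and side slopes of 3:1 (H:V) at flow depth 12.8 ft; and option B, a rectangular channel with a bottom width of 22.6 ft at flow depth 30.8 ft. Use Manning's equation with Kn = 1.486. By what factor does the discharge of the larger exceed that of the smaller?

1.29

Channel A: With bottom width b = 9.67 ft and side slope z = 3: A = (b + zy)y = (9.67 + 3×12.8)×12.8 = 615.3 ft²; P = b + 2y√(1+z²) = 9.67 + 2×12.8×3.162 = 90.62 ft. Hydraulic radius R = A/P = 615.3/90.62 = 6.79 ft. Q_A = (1.486/0.014)·615.3·6.79^(2/3)·√0.0007 = 6196 ft³/s.
Channel B: Flow area A = b·y = 22.6 × 30.8 = 696.1 ft². Wetted perimeter P = b + 2y = 22.6 + 2×30.8 = 84.2 ft. Hydraulic radius R = A/P = 696.1/84.2 = 8.267 ft. Q_B = (1.486/0.014)·696.1·8.267^(2/3)·√0.0007 = 7992 ft³/s.
The larger discharge is 7992 ft³/s and the smaller is 6196 ft³/s; the ratio is 1.29.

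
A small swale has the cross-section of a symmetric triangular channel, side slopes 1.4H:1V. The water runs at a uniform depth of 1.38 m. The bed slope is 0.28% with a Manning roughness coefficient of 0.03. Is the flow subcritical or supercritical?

subcritical

For a triangular section with side slope z = 1.4: A = zy² = 1.4×1.38² = 2.666 m²; P = 2y√(1+z²) = 2×1.38×1.72 = 4.748 m.
Hydraulic radius R = A/P = 2.666/4.748 = 0.5615 m.
V = (1/n) R^(2/3) √S = (1/0.03) × 0.5615^(2/3) × √0.0028 = 1.2 m/s. Hydraulic depth D_h = A/T = 2.666/3.864 = 0.69 m.
Froude number Fr = V/√(g·D_h) = 1.2/√(9.81×0.69) = 0.461, which is less than 1, so the flow is subcritical.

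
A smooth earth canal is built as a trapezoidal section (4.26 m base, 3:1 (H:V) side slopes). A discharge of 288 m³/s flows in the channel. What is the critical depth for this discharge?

y_c = 3.87 m

At critical depth, Q² T / (g A³) = 1, i.e. A³/T = Q²/g = 288²/9.81 = 8455.
Trying y = 4.81 m: A³/T = 21940 — over.
Trying y = 2.96 m: A³/T = 2672 — short.
Trying y = 3.87 m: A³/T = 8430 — close enough.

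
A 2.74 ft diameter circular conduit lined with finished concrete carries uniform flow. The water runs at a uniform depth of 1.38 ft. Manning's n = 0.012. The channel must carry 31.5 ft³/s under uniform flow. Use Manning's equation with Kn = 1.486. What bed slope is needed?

For a circular section of diameter D = 2.74 ft at depth y = 1.38 ft, the central angle is θ = 2 arccos(1 − 2y/D) = 3.156 rad. Then A = (D²/8)(θ − sin θ) = 2.976 ft² and P = Dθ/2 = 4.324 ft.
Hydraulic radius R = A/P = 2.976/4.324 = 0.6882 ft.
From Manning's equation, S = [nQ / (1.486 A R^(2/3))]² = [0.012 × 31.5 / (1.486 × 2.976 × 0.6882^(2/3))]² = 0.012.

S = 0.012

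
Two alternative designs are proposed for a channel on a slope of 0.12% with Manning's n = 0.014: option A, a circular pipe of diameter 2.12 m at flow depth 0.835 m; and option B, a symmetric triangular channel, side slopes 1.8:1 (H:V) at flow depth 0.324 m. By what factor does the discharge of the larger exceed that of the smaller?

Channel A: For a circular section of diameter D = 2.12 m at depth y = 0.835 m, the central angle is θ = 2 arccos(1 − 2y/D) = 2.714 rad. Then A = (D²/8)(θ − sin θ) = 1.292 m² and P = Dθ/2 = 2.877 m. Hydraulic radius R = A/P = 1.292/2.877 = 0.449 m. Q_A = (1/0.014)·1.292·0.449^(2/3)·√0.0012 = 1.874 m³/s.
Channel B: For a triangular section with side slope z = 1.8: A = zy² = 1.8×0.324² = 0.189 m²; P = 2y√(1+z²) = 2×0.324×2.059 = 1.334 m. Hydraulic radius R = A/P = 0.189/1.334 = 0.1416 m. Q_B = (1/0.014)·0.189·0.1416^(2/3)·√0.0012 = 0.127 m³/s.
The larger discharge is 1.874 m³/s and the smaller is 0.127 m³/s; the ratio is 14.8.

14.8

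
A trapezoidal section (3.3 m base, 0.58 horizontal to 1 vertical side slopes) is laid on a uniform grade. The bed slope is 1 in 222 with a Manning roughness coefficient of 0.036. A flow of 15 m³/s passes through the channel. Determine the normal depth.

y_n = 1.8 m

Manning's equation rearranged: A R^(2/3) = nQ / (1·√S) = 0.036 × 15 / (√0.004505) = 8.046.
Trying y = 1.35 m: A R^(2/3) = 4.979 — low.
Trying y = 2.29 m: A R^(2/3) = 12.19 — high.
Trying y = 1.8 m: A R^(2/3) = 8.067 — matches.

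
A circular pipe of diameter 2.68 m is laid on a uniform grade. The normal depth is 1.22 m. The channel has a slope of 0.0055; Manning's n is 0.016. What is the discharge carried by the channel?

For a circular section of diameter D = 2.68 m at depth y = 1.22 m, the central angle is θ = 2 arccos(1 − 2y/D) = 2.962 rad. Then A = (D²/8)(θ − sin θ) = 2.499 m² and P = Dθ/2 = 3.969 m.
Hydraulic radius R = A/P = 2.499/3.969 = 0.6297 m.
Manning's equation: Q = (1/n) A R^(2/3) S^(1/2) = (1/0.016) × 2.499 × 0.6297^(2/3) × 0.0055^(1/2) = 8.51 m³/s.

Q = 8.51 m³/s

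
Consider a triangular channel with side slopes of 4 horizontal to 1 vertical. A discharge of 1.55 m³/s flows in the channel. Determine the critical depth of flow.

y_c = 0.498 m

At critical depth, Q² T / (g A³) = 1, i.e. A³/T = Q²/g = 1.55²/9.81 = 0.2449.
Try y = 0.432 m: A³/T = 0.1204 — short.
Try y = 0.549 m: A³/T = 0.399 — over.
Try y = 0.498 m: A³/T = 0.245 — matches.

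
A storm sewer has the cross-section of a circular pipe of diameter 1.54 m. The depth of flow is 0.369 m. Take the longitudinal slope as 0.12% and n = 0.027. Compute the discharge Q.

For a circular section of diameter D = 1.54 m at depth y = 0.369 m, the central angle is θ = 2 arccos(1 − 2y/D) = 2.046 rad. Then A = (D²/8)(θ − sin θ) = 0.343 m² and P = Dθ/2 = 1.575 m.
Hydraulic radius R = A/P = 0.343/1.575 = 0.2177 m.
Manning's equation: Q = (1/n) A R^(2/3) S^(1/2) = (1/0.027) × 0.343 × 0.2177^(2/3) × 0.0012^(1/2) = 0.159 m³/s.

Q = 0.159 m³/s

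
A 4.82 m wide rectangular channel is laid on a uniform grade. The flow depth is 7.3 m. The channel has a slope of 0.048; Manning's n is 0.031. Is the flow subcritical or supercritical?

supercritical

Flow area A = b·y = 4.82 × 7.3 = 35.19 m². Wetted perimeter P = b + 2y = 4.82 + 2×7.3 = 19.42 m.
Hydraulic radius R = A/P = 35.19/19.42 = 1.812 m.
V = (1/n) R^(2/3) √S = (1/0.031) × 1.812^(2/3) × √0.048 = 10.5 m/s. Hydraulic depth D_h = A/T = 35.19/4.82 = 7.3 m.
Froude number Fr = V/√(g·D_h) = 10.5/√(9.81×7.3) = 1.24, which is greater than 1, so the flow is supercritical.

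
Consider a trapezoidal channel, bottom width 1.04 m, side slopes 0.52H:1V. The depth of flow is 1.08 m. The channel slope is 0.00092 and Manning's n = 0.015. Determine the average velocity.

With bottom width b = 1.04 m and side slope z = 0.52: A = (b + zy)y = (1.04 + 0.52×1.08)×1.08 = 1.73 m²; P = b + 2y√(1+z²) = 1.04 + 2×1.08×1.127 = 3.475 m.
Hydraulic radius R = A/P = 1.73/3.475 = 0.4978 m.
From Manning's equation, V = (1/n) R^(2/3) S^(1/2) = (1/0.015) × 0.4978^(2/3) × 0.00092^(1/2) = 1.27 m/s.

V = 1.27 m/s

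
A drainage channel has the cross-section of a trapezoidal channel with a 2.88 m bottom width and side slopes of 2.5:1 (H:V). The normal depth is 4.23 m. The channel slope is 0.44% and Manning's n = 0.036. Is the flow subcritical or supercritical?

With bottom width b = 2.88 m and side slope z = 2.5: A = (b + zy)y = (2.88 + 2.5×4.23)×4.23 = 56.91 m²; P = b + 2y√(1+z²) = 2.88 + 2×4.23×2.693 = 25.66 m.
Hydraulic radius R = A/P = 56.91/25.66 = 2.218 m.
V = (1/n) R^(2/3) √S = (1/0.036) × 2.218^(2/3) × √0.0044 = 3.134 m/s. Hydraulic depth D_h = A/T = 56.91/24.03 = 2.368 m.
Froude number Fr = V/√(g·D_h) = 3.134/√(9.81×2.368) = 0.65, which is less than 1, so the flow is subcritical.

subcritical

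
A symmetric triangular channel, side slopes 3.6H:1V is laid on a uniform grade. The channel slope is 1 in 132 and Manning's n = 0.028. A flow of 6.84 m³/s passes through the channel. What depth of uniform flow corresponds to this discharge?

y_n = 0.998 m

Manning's equation rearranged: A R^(2/3) = nQ / (1·√S) = 0.028 × 6.84 / (√0.007576) = 2.2.
Try y = 0.727 m: A R^(2/3) = 0.9454 — too small.
Try y = 1.25 m: A R^(2/3) = 4.011 — too large.
Try y = 0.998 m: A R^(2/3) = 2.201 — matches.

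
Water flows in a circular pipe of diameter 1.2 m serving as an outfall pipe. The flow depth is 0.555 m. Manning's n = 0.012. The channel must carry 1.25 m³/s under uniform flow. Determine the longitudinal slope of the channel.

For a circular section of diameter D = 1.2 m at depth y = 0.555 m, the central angle is θ = 2 arccos(1 − 2y/D) = 2.991 rad. Then A = (D²/8)(θ − sin θ) = 0.5115 m² and P = Dθ/2 = 1.795 m.
Hydraulic radius R = A/P = 0.5115/1.795 = 0.285 m.
From Manning's equation, S = [nQ / (1 A R^(2/3))]² = [0.012 × 1.25 / (1 × 0.5115 × 0.285^(2/3))]² = 0.00458.

S = 0.00458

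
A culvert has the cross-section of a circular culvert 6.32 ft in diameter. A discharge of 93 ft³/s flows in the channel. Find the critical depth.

y_c = 2.55 ft

At critical depth, Q² T / (g A³) = 1, i.e. A³/T = Q²/g = 93²/32.2 = 268.6.
Try y = 1.77 ft: A³/T = 65.56 — low.
Try y = 2.55 ft: A³/T = 268.6 — matches.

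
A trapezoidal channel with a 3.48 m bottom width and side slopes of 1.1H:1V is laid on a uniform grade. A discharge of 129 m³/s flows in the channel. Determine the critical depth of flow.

At critical depth, Q² T / (g A³) = 1, i.e. A³/T = Q²/g = 129²/9.81 = 1696.
Try y = 2.46 m: A³/T = 396.3 — short.
Try y = 4.14 m: A³/T = 2923 — over.
Try y = 3.61 m: A³/T = 1704 — ≈ 1696.

y_c = 3.61 m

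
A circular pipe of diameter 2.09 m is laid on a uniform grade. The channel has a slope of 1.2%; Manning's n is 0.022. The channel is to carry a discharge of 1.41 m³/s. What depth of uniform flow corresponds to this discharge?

y_n = 0.503 m

Manning's equation rearranged: A R^(2/3) = nQ / (1·√S) = 0.022 × 1.41 / (√0.012) = 0.2832.
At y = 0.564 m: A R^(2/3) = 0.3545 — high.
At y = 0.503 m: A R^(2/3) = 0.2827 — matches.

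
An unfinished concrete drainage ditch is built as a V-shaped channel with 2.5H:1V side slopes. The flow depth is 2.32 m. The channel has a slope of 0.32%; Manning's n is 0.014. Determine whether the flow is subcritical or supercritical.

supercritical

For a triangular section with side slope z = 2.5: A = zy² = 2.5×2.32² = 13.46 m²; P = 2y√(1+z²) = 2×2.32×2.693 = 12.49 m.
Hydraulic radius R = A/P = 13.46/12.49 = 1.077 m.
V = (1/n) R^(2/3) √S = (1/0.014) × 1.077^(2/3) × √0.0032 = 4.246 m/s. Hydraulic depth D_h = A/T = 13.46/11.6 = 1.16 m.
Froude number Fr = V/√(g·D_h) = 4.246/√(9.81×1.16) = 1.26, which is greater than 1, so the flow is supercritical.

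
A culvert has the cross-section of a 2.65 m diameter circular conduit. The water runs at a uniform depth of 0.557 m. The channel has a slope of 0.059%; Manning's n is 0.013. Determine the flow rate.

For a circular section of diameter D = 2.65 m at depth y = 0.557 m, the central angle is θ = 2 arccos(1 − 2y/D) = 1.905 rad. Then A = (D²/8)(θ − sin θ) = 0.8431 m² and P = Dθ/2 = 2.524 m.
Hydraulic radius R = A/P = 0.8431/2.524 = 0.334 m.
Manning's equation: Q = (1/n) A R^(2/3) S^(1/2) = (1/0.013) × 0.8431 × 0.334^(2/3) × 0.00059^(1/2) = 0.758 m³/s.

Q = 0.758 m³/s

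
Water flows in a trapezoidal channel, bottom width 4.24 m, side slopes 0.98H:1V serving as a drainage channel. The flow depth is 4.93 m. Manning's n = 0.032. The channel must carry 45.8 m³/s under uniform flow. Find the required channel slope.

With bottom width b = 4.24 m and side slope z = 0.98: A = (b + zy)y = (4.24 + 0.98×4.93)×4.93 = 44.72 m²; P = b + 2y√(1+z²) = 4.24 + 2×4.93×1.4 = 18.05 m.
Hydraulic radius R = A/P = 44.72/18.05 = 2.478 m.
From Manning's equation, S = [nQ / (1 A R^(2/3))]² = [0.032 × 45.8 / (1 × 44.72 × 2.478^(2/3))]² = 0.00032.

S = 0.00032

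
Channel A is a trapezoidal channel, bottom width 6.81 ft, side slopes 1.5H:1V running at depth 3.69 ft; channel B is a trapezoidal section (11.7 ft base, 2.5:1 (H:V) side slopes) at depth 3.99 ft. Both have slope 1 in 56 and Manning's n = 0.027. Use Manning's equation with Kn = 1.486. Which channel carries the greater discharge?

Channel A: With bottom width b = 6.81 ft and side slope z = 1.5: A = (b + zy)y = (6.81 + 1.5×3.69)×3.69 = 45.55 ft²; P = b + 2y√(1+z²) = 6.81 + 2×3.69×1.803 = 20.11 ft. Hydraulic radius R = A/P = 45.55/20.11 = 2.265 ft. Q_A = (1.486/0.027)·45.55·2.265^(2/3)·√0.01786 = 577.8 ft³/s.
Channel B: With bottom width b = 11.7 ft and side slope z = 2.5: A = (b + zy)y = (11.7 + 2.5×3.99)×3.99 = 86.48 ft²; P = b + 2y√(1+z²) = 11.7 + 2×3.99×2.693 = 33.19 ft. Hydraulic radius R = A/P = 86.48/33.19 = 2.606 ft. Q_B = (1.486/0.027)·86.48·2.606^(2/3)·√0.01786 = 1204 ft³/s.
Q_A = 577.8 ft³/s vs Q_B = 1204 ft³/s, so channel B carries more.

channel B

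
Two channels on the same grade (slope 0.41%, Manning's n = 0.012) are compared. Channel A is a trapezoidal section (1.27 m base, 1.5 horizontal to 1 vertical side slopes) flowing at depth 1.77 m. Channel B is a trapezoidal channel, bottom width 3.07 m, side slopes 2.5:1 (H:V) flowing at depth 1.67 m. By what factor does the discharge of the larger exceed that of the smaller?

1.86

Channel A: With bottom width b = 1.27 m and side slope z = 1.5: A = (b + zy)y = (1.27 + 1.5×1.77)×1.77 = 6.947 m²; P = b + 2y√(1+z²) = 1.27 + 2×1.77×1.803 = 7.652 m. Hydraulic radius R = A/P = 6.947/7.652 = 0.9079 m. Q_A = (1/0.012)·6.947·0.9079^(2/3)·√0.0041 = 34.76 m³/s.
Channel B: With bottom width b = 3.07 m and side slope z = 2.5: A = (b + zy)y = (3.07 + 2.5×1.67)×1.67 = 12.1 m²; P = b + 2y√(1+z²) = 3.07 + 2×1.67×2.693 = 12.06 m. Hydraulic radius R = A/P = 12.1/12.06 = 1.003 m. Q_B = (1/0.012)·12.1·1.003^(2/3)·√0.0041 = 64.69 m³/s.
The larger discharge is 64.69 m³/s and the smaller is 34.76 m³/s; the ratio is 1.86.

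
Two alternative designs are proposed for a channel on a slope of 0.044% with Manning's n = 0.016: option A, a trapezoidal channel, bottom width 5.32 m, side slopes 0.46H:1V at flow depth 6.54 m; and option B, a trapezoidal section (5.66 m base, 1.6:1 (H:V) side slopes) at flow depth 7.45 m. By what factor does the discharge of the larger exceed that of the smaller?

Channel A: With bottom width b = 5.32 m and side slope z = 0.46: A = (b + zy)y = (5.32 + 0.46×6.54)×6.54 = 54.47 m²; P = b + 2y√(1+z²) = 5.32 + 2×6.54×1.101 = 19.72 m. Hydraulic radius R = A/P = 54.47/19.72 = 2.762 m. Q_A = (1/0.016)·54.47·2.762^(2/3)·√0.00044 = 140.6 m³/s.
Channel B: With bottom width b = 5.66 m and side slope z = 1.6: A = (b + zy)y = (5.66 + 1.6×7.45)×7.45 = 131 m²; P = b + 2y√(1+z²) = 5.66 + 2×7.45×1.887 = 33.77 m. Hydraulic radius R = A/P = 131/33.77 = 3.878 m. Q_B = (1/0.016)·131·3.878^(2/3)·√0.00044 = 423.8 m³/s.
The larger discharge is 423.8 m³/s and the smaller is 140.6 m³/s; the ratio is 3.01.

3.01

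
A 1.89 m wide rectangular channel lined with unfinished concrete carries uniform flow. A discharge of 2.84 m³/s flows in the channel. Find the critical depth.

y_c = 0.613 m

For a rectangular channel, critical depth y_c = (q²/g)^(1/3) where q = Q/b = 2.84/1.89 = 1.503 m²/s.
So y_c = (1.503²/9.81)^(1/3) = 0.613 m.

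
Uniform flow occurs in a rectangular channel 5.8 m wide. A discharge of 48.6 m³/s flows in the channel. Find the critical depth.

For a rectangular channel, critical depth y_c = (q²/g)^(1/3) where q = Q/b = 48.6/5.8 = 8.379 m²/s.
So y_c = (8.379²/9.81)^(1/3) = 1.93 m.

y_c = 1.93 m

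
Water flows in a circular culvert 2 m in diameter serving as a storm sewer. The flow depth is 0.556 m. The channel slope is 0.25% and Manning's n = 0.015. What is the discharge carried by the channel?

Q = 1.11 m³/s

For a circular section of diameter D = 2 m at depth y = 0.556 m, the central angle is θ = 2 arccos(1 − 2y/D) = 2.221 rad. Then A = (D²/8)(θ − sin θ) = 0.7129 m² and P = Dθ/2 = 2.221 m.
Hydraulic radius R = A/P = 0.7129/2.221 = 0.3209 m.
Manning's equation: Q = (1/n) A R^(2/3) S^(1/2) = (1/0.015) × 0.7129 × 0.3209^(2/3) × 0.0025^(1/2) = 1.11 m³/s.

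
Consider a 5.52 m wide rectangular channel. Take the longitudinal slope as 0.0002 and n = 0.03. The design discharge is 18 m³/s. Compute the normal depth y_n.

Manning's equation rearranged: A R^(2/3) = nQ / (1·√S) = 0.03 × 18 / (√0.0002) = 38.18.
Try y = 3.76 m: A R^(2/3) = 28.29 — too small.
Try y = 5.25 m: A R^(2/3) = 43.03 — too large.
Try y = 4.77 m: A R^(2/3) = 38.21 — matches.

y_n = 4.77 m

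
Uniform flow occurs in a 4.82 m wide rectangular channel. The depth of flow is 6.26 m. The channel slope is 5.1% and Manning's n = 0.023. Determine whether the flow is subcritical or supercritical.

supercritical

Flow area A = b·y = 4.82 × 6.26 = 30.17 m². Wetted perimeter P = b + 2y = 4.82 + 2×6.26 = 17.34 m.
Hydraulic radius R = A/P = 30.17/17.34 = 1.74 m.
V = (1/n) R^(2/3) √S = (1/0.023) × 1.74^(2/3) × √0.051 = 14.2 m/s. Hydraulic depth D_h = A/T = 30.17/4.82 = 6.26 m.
Froude number Fr = V/√(g·D_h) = 14.2/√(9.81×6.26) = 1.81, which is greater than 1, so the flow is supercritical.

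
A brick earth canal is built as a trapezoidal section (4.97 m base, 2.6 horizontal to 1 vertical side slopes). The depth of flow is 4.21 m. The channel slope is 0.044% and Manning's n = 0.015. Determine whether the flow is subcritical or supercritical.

With bottom width b = 4.97 m and side slope z = 2.6: A = (b + zy)y = (4.97 + 2.6×4.21)×4.21 = 67.01 m²; P = b + 2y√(1+z²) = 4.97 + 2×4.21×2.786 = 28.43 m.
Hydraulic radius R = A/P = 67.01/28.43 = 2.357 m.
V = (1/n) R^(2/3) √S = (1/0.015) × 2.357^(2/3) × √0.00044 = 2.477 m/s. Hydraulic depth D_h = A/T = 67.01/26.86 = 2.494 m.
Froude number Fr = V/√(g·D_h) = 2.477/√(9.81×2.494) = 0.501, which is less than 1, so the flow is subcritical.

subcritical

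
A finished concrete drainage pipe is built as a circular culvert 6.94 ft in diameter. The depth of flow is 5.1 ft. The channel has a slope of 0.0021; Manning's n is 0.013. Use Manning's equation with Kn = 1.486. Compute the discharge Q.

For a circular section of diameter D = 6.94 ft at depth y = 5.1 ft, the central angle is θ = 2 arccos(1 − 2y/D) = 4.12 rad. Then A = (D²/8)(θ − sin θ) = 29.79 ft² and P = Dθ/2 = 14.29 ft.
Hydraulic radius R = A/P = 29.79/14.29 = 2.084 ft.
Manning's equation: Q = (1.486/n) A R^(2/3) S^(1/2) = (1.486/0.013) × 29.79 × 2.084^(2/3) × 0.0021^(1/2) = 255 ft³/s.

Q = 255 ft³/s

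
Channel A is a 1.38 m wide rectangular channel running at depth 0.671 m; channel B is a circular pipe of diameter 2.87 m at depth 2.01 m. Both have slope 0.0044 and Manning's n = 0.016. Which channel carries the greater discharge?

channel B

Channel A: Flow area A = b·y = 1.38 × 0.671 = 0.926 m². Wetted perimeter P = b + 2y = 1.38 + 2×0.671 = 2.722 m. Hydraulic radius R = A/P = 0.926/2.722 = 0.3402 m. Q_A = (1/0.016)·0.926·0.3402^(2/3)·√0.0044 = 1.871 m³/s.
Channel B: For a circular section of diameter D = 2.87 m at depth y = 2.01 m, the central angle is θ = 2 arccos(1 − 2y/D) = 3.966 rad. Then A = (D²/8)(θ − sin θ) = 4.84 m² and P = Dθ/2 = 5.691 m. Hydraulic radius R = A/P = 4.84/5.691 = 0.8503 m. Q_B = (1/0.016)·4.84·0.8503^(2/3)·√0.0044 = 18.01 m³/s.
Q_A = 1.871 m³/s vs Q_B = 18.01 m³/s, so channel B carries more.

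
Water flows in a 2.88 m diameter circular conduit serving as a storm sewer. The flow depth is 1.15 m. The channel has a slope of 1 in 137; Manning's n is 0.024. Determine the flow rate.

For a circular section of diameter D = 2.88 m at depth y = 1.15 m, the central angle is θ = 2 arccos(1 − 2y/D) = 2.736 rad. Then A = (D²/8)(θ − sin θ) = 2.428 m² and P = Dθ/2 = 3.94 m.
Hydraulic radius R = A/P = 2.428/3.94 = 0.6162 m.
Manning's equation: Q = (1/n) A R^(2/3) S^(1/2) = (1/0.024) × 2.428 × 0.6162^(2/3) × 0.007299^(1/2) = 6.26 m³/s.

Q = 6.26 m³/s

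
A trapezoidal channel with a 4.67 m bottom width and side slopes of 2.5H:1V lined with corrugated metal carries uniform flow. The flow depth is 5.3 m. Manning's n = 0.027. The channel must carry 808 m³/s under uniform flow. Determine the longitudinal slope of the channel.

S = 0.013

With bottom width b = 4.67 m and side slope z = 2.5: A = (b + zy)y = (4.67 + 2.5×5.3)×5.3 = 94.98 m²; P = b + 2y√(1+z²) = 4.67 + 2×5.3×2.693 = 33.21 m.
Hydraulic radius R = A/P = 94.98/33.21 = 2.86 m.
From Manning's equation, S = [nQ / (1 A R^(2/3))]² = [0.027 × 808 / (1 × 94.98 × 2.86^(2/3))]² = 0.013.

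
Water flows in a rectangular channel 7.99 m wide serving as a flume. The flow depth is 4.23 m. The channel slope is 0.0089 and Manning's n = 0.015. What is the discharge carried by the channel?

Q = 344 m³/s

Flow area A = b·y = 7.99 × 4.23 = 33.8 m². Wetted perimeter P = b + 2y = 7.99 + 2×4.23 = 16.45 m.
Hydraulic radius R = A/P = 33.8/16.45 = 2.055 m.
Manning's equation: Q = (1/n) A R^(2/3) S^(1/2) = (1/0.015) × 33.8 × 2.055^(2/3) × 0.0089^(1/2) = 344 m³/s.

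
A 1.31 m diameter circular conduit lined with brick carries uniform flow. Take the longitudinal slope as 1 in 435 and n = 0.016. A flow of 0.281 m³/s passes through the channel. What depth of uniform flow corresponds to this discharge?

y_n = 0.339 m

Manning's equation rearranged: A R^(2/3) = nQ / (1·√S) = 0.016 × 0.281 / (√0.002299) = 0.09377.
Try y = 0.232 m: A R^(2/3) = 0.04379 — short.
Try y = 0.383 m: A R^(2/3) = 0.1193 — over.
Try y = 0.339 m: A R^(2/3) = 0.09392 — ≈ 0.09377.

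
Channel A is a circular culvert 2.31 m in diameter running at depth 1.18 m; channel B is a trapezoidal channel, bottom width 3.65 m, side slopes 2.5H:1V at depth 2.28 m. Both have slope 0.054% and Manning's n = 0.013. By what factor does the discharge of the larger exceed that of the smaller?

Channel A: For a circular section of diameter D = 2.31 m at depth y = 1.18 m, the central angle is θ = 2 arccos(1 − 2y/D) = 3.185 rad. Then A = (D²/8)(θ − sin θ) = 2.153 m² and P = Dθ/2 = 3.679 m. Hydraulic radius R = A/P = 2.153/3.679 = 0.5853 m. Q_A = (1/0.013)·2.153·0.5853^(2/3)·√0.00054 = 2.693 m³/s.
Channel B: With bottom width b = 3.65 m and side slope z = 2.5: A = (b + zy)y = (3.65 + 2.5×2.28)×2.28 = 21.32 m²; P = b + 2y√(1+z²) = 3.65 + 2×2.28×2.693 = 15.93 m. Hydraulic radius R = A/P = 21.32/15.93 = 1.338 m. Q_B = (1/0.013)·21.32·1.338^(2/3)·√0.00054 = 46.28 m³/s.
The larger discharge is 46.28 m³/s and the smaller is 2.693 m³/s; the ratio is 17.2.

17.2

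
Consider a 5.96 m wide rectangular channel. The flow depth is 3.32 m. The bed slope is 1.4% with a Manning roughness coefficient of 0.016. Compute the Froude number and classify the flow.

supercritical

Flow area A = b·y = 5.96 × 3.32 = 19.79 m². Wetted perimeter P = b + 2y = 5.96 + 2×3.32 = 12.6 m.
Hydraulic radius R = A/P = 19.79/12.6 = 1.57 m.
V = (1/n) R^(2/3) √S = (1/0.016) × 1.57^(2/3) × √0.014 = 9.991 m/s. Hydraulic depth D_h = A/T = 19.79/5.96 = 3.32 m.
Froude number Fr = V/√(g·D_h) = 9.991/√(9.81×3.32) = 1.75, which is greater than 1, so the flow is supercritical.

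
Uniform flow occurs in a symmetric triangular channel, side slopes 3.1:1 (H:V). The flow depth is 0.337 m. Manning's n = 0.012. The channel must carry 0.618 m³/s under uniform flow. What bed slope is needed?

S = 0.00509

For a triangular section with side slope z = 3.1: A = zy² = 3.1×0.337² = 0.3521 m²; P = 2y√(1+z²) = 2×0.337×3.257 = 2.195 m.
Hydraulic radius R = A/P = 0.3521/2.195 = 0.1604 m.
From Manning's equation, S = [nQ / (1 A R^(2/3))]² = [0.012 × 0.618 / (1 × 0.3521 × 0.1604^(2/3))]² = 0.00509.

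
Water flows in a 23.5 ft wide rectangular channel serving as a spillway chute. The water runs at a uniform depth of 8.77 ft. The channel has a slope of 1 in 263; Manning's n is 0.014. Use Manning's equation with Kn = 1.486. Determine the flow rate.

Q = 3960 ft³/s

Flow area A = b·y = 23.5 × 8.77 = 206.1 ft². Wetted perimeter P = b + 2y = 23.5 + 2×8.77 = 41.04 ft.
Hydraulic radius R = A/P = 206.1/41.04 = 5.022 ft.
Manning's equation: Q = (1.486/n) A R^(2/3) S^(1/2) = (1.486/0.014) × 206.1 × 5.022^(2/3) × 0.003802^(1/2) = 3960 ft³/s.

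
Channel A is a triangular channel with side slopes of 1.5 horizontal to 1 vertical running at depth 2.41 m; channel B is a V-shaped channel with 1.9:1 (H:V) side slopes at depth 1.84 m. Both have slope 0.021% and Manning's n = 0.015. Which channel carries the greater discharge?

Channel A: For a triangular section with side slope z = 1.5: A = zy² = 1.5×2.41² = 8.712 m²; P = 2y√(1+z²) = 2×2.41×1.803 = 8.689 m. Hydraulic radius R = A/P = 8.712/8.689 = 1.003 m. Q_A = (1/0.015)·8.712·1.003^(2/3)·√0.00021 = 8.431 m³/s.
Channel B: For a triangular section with side slope z = 1.9: A = zy² = 1.9×1.84² = 6.433 m²; P = 2y√(1+z²) = 2×1.84×2.147 = 7.901 m. Hydraulic radius R = A/P = 6.433/7.901 = 0.8141 m. Q_B = (1/0.015)·6.433·0.8141^(2/3)·√0.00021 = 5.418 m³/s.
Q_A = 8.431 m³/s vs Q_B = 5.418 m³/s, so channel A carries more.

channel A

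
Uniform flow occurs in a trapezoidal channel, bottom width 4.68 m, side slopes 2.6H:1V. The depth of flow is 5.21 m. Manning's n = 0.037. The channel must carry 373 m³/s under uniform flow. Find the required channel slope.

S = 0.00531

With bottom width b = 4.68 m and side slope z = 2.6: A = (b + zy)y = (4.68 + 2.6×5.21)×5.21 = 94.96 m²; P = b + 2y√(1+z²) = 4.68 + 2×5.21×2.786 = 33.71 m.
Hydraulic radius R = A/P = 94.96/33.71 = 2.817 m.
From Manning's equation, S = [nQ / (1 A R^(2/3))]² = [0.037 × 373 / (1 × 94.96 × 2.817^(2/3))]² = 0.00531.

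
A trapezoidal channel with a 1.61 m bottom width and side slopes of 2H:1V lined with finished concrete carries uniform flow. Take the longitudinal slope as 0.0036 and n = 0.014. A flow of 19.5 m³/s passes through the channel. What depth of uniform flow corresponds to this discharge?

Manning's equation rearranged: A R^(2/3) = nQ / (1·√S) = 0.014 × 19.5 / (√0.0036) = 4.55.
Try y = 1.01 m: A R^(2/3) = 2.603 — too small.
Try y = 1.62 m: A R^(2/3) = 7.255 — too large.
Try y = 1.31 m: A R^(2/3) = 4.541 — ≈ 4.55.

y_n = 1.31 m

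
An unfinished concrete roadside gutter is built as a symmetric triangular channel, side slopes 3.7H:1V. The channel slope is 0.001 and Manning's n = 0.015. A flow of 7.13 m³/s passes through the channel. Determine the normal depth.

y_n = 1.16 m

Manning's equation rearranged: A R^(2/3) = nQ / (1·√S) = 0.015 × 7.13 / (√0.001) = 3.382.
At y = 0.957 m: A R^(2/3) = 2.025 — short.
At y = 1.4 m: A R^(2/3) = 5.584 — over.
At y = 1.16 m: A R^(2/3) = 3.382 — ≈ 3.382.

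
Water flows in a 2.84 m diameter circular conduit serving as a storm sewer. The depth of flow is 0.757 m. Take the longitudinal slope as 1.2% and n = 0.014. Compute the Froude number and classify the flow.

For a circular section of diameter D = 2.84 m at depth y = 0.757 m, the central angle is θ = 2 arccos(1 − 2y/D) = 2.17 rad. Then A = (D²/8)(θ − sin θ) = 1.355 m² and P = Dθ/2 = 3.081 m.
Hydraulic radius R = A/P = 1.355/3.081 = 0.4398 m.
V = (1/n) R^(2/3) √S = (1/0.014) × 0.4398^(2/3) × √0.012 = 4.525 m/s. Hydraulic depth D_h = A/T = 1.355/2.511 = 0.5396 m.
Froude number Fr = V/√(g·D_h) = 4.525/√(9.81×0.5396) = 1.97, which is greater than 1, so the flow is supercritical.

supercritical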